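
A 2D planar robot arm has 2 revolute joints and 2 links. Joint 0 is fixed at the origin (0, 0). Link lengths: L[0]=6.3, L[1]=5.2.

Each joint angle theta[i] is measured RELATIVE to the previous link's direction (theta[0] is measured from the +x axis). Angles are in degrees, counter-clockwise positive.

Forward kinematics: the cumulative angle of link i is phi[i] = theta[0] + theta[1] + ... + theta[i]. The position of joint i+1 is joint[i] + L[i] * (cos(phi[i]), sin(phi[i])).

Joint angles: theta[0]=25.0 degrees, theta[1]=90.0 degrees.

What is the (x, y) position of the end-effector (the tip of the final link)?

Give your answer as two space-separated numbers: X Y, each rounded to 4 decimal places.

joint[0] = (0.0000, 0.0000)  (base)
link 0: phi[0] = 25 = 25 deg
  cos(25 deg) = 0.9063, sin(25 deg) = 0.4226
  joint[1] = (0.0000, 0.0000) + 6.3 * (0.9063, 0.4226) = (0.0000 + 5.7097, 0.0000 + 2.6625) = (5.7097, 2.6625)
link 1: phi[1] = 25 + 90 = 115 deg
  cos(115 deg) = -0.4226, sin(115 deg) = 0.9063
  joint[2] = (5.7097, 2.6625) + 5.2 * (-0.4226, 0.9063) = (5.7097 + -2.1976, 2.6625 + 4.7128) = (3.5121, 7.3753)
End effector: (3.5121, 7.3753)

Answer: 3.5121 7.3753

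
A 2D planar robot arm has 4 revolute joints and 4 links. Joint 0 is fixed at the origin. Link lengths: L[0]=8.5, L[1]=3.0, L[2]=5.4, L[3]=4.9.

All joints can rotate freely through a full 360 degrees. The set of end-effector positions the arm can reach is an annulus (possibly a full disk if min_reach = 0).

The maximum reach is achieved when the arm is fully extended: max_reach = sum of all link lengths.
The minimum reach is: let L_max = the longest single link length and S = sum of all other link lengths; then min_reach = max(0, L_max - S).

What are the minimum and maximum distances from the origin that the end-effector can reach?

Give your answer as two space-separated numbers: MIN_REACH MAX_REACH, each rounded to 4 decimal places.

Answer: 0.0000 21.8000

Derivation:
Link lengths: [8.5, 3.0, 5.4, 4.9]
max_reach = 8.5 + 3 + 5.4 + 4.9 = 21.8
L_max = max([8.5, 3.0, 5.4, 4.9]) = 8.5
S (sum of others) = 21.8 - 8.5 = 13.3
min_reach = max(0, 8.5 - 13.3) = max(0, -4.8) = 0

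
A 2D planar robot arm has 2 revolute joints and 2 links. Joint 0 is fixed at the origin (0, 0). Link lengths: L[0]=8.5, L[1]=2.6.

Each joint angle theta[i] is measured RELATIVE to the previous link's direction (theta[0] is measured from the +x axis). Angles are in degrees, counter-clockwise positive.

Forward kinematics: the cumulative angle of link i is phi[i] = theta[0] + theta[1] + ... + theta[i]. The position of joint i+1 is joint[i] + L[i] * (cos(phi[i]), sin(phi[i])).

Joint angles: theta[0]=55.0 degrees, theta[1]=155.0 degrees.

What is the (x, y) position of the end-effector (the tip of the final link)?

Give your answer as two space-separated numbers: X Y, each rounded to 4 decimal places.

Answer: 2.6237 5.6628

Derivation:
joint[0] = (0.0000, 0.0000)  (base)
link 0: phi[0] = 55 = 55 deg
  cos(55 deg) = 0.5736, sin(55 deg) = 0.8192
  joint[1] = (0.0000, 0.0000) + 8.5 * (0.5736, 0.8192) = (0.0000 + 4.8754, 0.0000 + 6.9628) = (4.8754, 6.9628)
link 1: phi[1] = 55 + 155 = 210 deg
  cos(210 deg) = -0.8660, sin(210 deg) = -0.5000
  joint[2] = (4.8754, 6.9628) + 2.6 * (-0.8660, -0.5000) = (4.8754 + -2.2517, 6.9628 + -1.3000) = (2.6237, 5.6628)
End effector: (2.6237, 5.6628)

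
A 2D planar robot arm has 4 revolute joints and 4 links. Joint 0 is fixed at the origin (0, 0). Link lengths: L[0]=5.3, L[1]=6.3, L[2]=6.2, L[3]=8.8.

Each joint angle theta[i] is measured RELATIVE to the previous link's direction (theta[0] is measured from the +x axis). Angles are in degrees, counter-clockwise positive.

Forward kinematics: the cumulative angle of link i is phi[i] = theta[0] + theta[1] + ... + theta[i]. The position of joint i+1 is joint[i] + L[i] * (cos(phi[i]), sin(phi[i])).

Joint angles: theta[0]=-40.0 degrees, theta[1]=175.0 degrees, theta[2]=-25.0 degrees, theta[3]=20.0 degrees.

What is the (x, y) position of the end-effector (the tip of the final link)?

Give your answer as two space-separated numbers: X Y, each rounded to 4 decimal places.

Answer: -8.1718 13.6153

Derivation:
joint[0] = (0.0000, 0.0000)  (base)
link 0: phi[0] = -40 = -40 deg
  cos(-40 deg) = 0.7660, sin(-40 deg) = -0.6428
  joint[1] = (0.0000, 0.0000) + 5.3 * (0.7660, -0.6428) = (0.0000 + 4.0600, 0.0000 + -3.4068) = (4.0600, -3.4068)
link 1: phi[1] = -40 + 175 = 135 deg
  cos(135 deg) = -0.7071, sin(135 deg) = 0.7071
  joint[2] = (4.0600, -3.4068) + 6.3 * (-0.7071, 0.7071) = (4.0600 + -4.4548, -3.4068 + 4.4548) = (-0.3947, 1.0480)
link 2: phi[2] = -40 + 175 + -25 = 110 deg
  cos(110 deg) = -0.3420, sin(110 deg) = 0.9397
  joint[3] = (-0.3947, 1.0480) + 6.2 * (-0.3420, 0.9397) = (-0.3947 + -2.1205, 1.0480 + 5.8261) = (-2.5153, 6.8741)
link 3: phi[3] = -40 + 175 + -25 + 20 = 130 deg
  cos(130 deg) = -0.6428, sin(130 deg) = 0.7660
  joint[4] = (-2.5153, 6.8741) + 8.8 * (-0.6428, 0.7660) = (-2.5153 + -5.6565, 6.8741 + 6.7412) = (-8.1718, 13.6153)
End effector: (-8.1718, 13.6153)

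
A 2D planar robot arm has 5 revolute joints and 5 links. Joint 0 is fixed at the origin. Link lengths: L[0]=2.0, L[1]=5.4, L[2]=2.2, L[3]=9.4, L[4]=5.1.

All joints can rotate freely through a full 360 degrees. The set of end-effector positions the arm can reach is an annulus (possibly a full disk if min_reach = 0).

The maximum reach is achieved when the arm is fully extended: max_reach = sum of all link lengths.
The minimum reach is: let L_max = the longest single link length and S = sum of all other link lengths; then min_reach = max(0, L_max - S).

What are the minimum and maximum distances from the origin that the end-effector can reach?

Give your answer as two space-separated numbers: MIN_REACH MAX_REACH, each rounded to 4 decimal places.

Link lengths: [2.0, 5.4, 2.2, 9.4, 5.1]
max_reach = 2 + 5.4 + 2.2 + 9.4 + 5.1 = 24.1
L_max = max([2.0, 5.4, 2.2, 9.4, 5.1]) = 9.4
S (sum of others) = 24.1 - 9.4 = 14.7
min_reach = max(0, 9.4 - 14.7) = max(0, -5.3) = 0

Answer: 0.0000 24.1000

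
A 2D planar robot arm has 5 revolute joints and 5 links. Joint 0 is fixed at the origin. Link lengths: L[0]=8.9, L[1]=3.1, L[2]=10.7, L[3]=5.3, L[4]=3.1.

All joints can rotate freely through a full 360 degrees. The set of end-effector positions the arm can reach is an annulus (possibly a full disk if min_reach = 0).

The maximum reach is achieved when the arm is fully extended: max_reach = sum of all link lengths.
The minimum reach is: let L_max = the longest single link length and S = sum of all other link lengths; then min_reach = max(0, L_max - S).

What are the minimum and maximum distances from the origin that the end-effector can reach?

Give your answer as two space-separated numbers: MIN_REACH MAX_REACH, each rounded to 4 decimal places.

Answer: 0.0000 31.1000

Derivation:
Link lengths: [8.9, 3.1, 10.7, 5.3, 3.1]
max_reach = 8.9 + 3.1 + 10.7 + 5.3 + 3.1 = 31.1
L_max = max([8.9, 3.1, 10.7, 5.3, 3.1]) = 10.7
S (sum of others) = 31.1 - 10.7 = 20.4
min_reach = max(0, 10.7 - 20.4) = max(0, -9.7) = 0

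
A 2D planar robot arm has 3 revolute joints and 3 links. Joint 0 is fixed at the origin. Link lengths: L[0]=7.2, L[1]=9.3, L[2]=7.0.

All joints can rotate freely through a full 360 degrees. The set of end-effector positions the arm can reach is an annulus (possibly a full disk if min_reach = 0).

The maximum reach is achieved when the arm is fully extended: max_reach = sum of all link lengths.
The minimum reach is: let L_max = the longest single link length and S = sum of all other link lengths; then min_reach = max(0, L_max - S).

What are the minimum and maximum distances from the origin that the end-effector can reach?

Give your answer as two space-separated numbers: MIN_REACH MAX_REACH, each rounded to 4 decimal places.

Answer: 0.0000 23.5000

Derivation:
Link lengths: [7.2, 9.3, 7.0]
max_reach = 7.2 + 9.3 + 7 = 23.5
L_max = max([7.2, 9.3, 7.0]) = 9.3
S (sum of others) = 23.5 - 9.3 = 14.2
min_reach = max(0, 9.3 - 14.2) = max(0, -4.9) = 0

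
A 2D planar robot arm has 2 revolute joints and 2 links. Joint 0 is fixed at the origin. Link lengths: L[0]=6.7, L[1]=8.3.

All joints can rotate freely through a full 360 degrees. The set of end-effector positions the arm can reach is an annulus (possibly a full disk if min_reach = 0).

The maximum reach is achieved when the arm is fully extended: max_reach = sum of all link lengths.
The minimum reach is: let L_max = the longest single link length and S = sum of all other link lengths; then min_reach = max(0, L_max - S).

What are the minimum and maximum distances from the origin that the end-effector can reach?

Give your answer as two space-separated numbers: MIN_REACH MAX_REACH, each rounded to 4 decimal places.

Link lengths: [6.7, 8.3]
max_reach = 6.7 + 8.3 = 15
L_max = max([6.7, 8.3]) = 8.3
S (sum of others) = 15 - 8.3 = 6.7
min_reach = max(0, 8.3 - 6.7) = max(0, 1.6) = 1.6

Answer: 1.6000 15.0000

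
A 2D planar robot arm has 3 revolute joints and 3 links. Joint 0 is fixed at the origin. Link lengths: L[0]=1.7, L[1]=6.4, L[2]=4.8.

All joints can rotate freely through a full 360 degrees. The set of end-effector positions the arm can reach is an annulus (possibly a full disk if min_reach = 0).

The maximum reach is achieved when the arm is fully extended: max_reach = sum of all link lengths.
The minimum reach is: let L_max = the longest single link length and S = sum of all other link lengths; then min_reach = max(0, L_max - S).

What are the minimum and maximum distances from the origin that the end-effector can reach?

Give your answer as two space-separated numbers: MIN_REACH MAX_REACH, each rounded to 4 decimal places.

Answer: 0.0000 12.9000

Derivation:
Link lengths: [1.7, 6.4, 4.8]
max_reach = 1.7 + 6.4 + 4.8 = 12.9
L_max = max([1.7, 6.4, 4.8]) = 6.4
S (sum of others) = 12.9 - 6.4 = 6.5
min_reach = max(0, 6.4 - 6.5) = max(0, -0.1) = 0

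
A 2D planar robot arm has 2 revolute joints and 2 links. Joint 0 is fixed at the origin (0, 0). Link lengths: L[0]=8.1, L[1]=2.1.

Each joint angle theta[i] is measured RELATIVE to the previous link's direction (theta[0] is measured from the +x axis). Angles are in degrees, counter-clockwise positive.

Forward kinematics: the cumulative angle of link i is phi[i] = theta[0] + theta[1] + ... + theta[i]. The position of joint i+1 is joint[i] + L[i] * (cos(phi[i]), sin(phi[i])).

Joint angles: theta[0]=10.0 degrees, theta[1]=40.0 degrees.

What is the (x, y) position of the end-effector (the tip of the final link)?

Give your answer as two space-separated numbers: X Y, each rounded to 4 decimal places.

Answer: 9.3268 3.0152

Derivation:
joint[0] = (0.0000, 0.0000)  (base)
link 0: phi[0] = 10 = 10 deg
  cos(10 deg) = 0.9848, sin(10 deg) = 0.1736
  joint[1] = (0.0000, 0.0000) + 8.1 * (0.9848, 0.1736) = (0.0000 + 7.9769, 0.0000 + 1.4066) = (7.9769, 1.4066)
link 1: phi[1] = 10 + 40 = 50 deg
  cos(50 deg) = 0.6428, sin(50 deg) = 0.7660
  joint[2] = (7.9769, 1.4066) + 2.1 * (0.6428, 0.7660) = (7.9769 + 1.3499, 1.4066 + 1.6087) = (9.3268, 3.0152)
End effector: (9.3268, 3.0152)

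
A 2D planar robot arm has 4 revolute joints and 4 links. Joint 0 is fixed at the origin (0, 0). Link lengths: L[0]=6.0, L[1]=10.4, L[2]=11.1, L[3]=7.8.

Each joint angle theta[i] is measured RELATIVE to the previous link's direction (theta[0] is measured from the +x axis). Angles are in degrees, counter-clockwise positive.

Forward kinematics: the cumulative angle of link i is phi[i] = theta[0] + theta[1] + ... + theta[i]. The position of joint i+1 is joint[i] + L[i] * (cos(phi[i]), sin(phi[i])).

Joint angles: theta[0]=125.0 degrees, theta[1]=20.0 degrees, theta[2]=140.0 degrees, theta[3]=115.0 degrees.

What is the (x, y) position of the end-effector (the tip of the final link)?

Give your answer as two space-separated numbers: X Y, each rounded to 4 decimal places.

joint[0] = (0.0000, 0.0000)  (base)
link 0: phi[0] = 125 = 125 deg
  cos(125 deg) = -0.5736, sin(125 deg) = 0.8192
  joint[1] = (0.0000, 0.0000) + 6 * (-0.5736, 0.8192) = (0.0000 + -3.4415, 0.0000 + 4.9149) = (-3.4415, 4.9149)
link 1: phi[1] = 125 + 20 = 145 deg
  cos(145 deg) = -0.8192, sin(145 deg) = 0.5736
  joint[2] = (-3.4415, 4.9149) + 10.4 * (-0.8192, 0.5736) = (-3.4415 + -8.5192, 4.9149 + 5.9652) = (-11.9606, 10.8801)
link 2: phi[2] = 125 + 20 + 140 = 285 deg
  cos(285 deg) = 0.2588, sin(285 deg) = -0.9659
  joint[3] = (-11.9606, 10.8801) + 11.1 * (0.2588, -0.9659) = (-11.9606 + 2.8729, 10.8801 + -10.7218) = (-9.0877, 0.1583)
link 3: phi[3] = 125 + 20 + 140 + 115 = 400 deg
  cos(400 deg) = 0.7660, sin(400 deg) = 0.6428
  joint[4] = (-9.0877, 0.1583) + 7.8 * (0.7660, 0.6428) = (-9.0877 + 5.9751, 0.1583 + 5.0137) = (-3.1126, 5.1721)
End effector: (-3.1126, 5.1721)

Answer: -3.1126 5.1721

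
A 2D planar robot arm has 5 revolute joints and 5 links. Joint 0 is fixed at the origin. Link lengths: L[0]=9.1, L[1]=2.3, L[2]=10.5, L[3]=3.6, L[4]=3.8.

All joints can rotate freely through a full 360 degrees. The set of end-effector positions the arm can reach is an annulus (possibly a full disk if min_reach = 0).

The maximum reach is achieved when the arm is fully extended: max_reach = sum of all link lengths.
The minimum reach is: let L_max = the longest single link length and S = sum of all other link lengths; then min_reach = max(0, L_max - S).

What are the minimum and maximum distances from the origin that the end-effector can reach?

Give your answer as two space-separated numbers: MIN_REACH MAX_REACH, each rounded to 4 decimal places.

Link lengths: [9.1, 2.3, 10.5, 3.6, 3.8]
max_reach = 9.1 + 2.3 + 10.5 + 3.6 + 3.8 = 29.3
L_max = max([9.1, 2.3, 10.5, 3.6, 3.8]) = 10.5
S (sum of others) = 29.3 - 10.5 = 18.8
min_reach = max(0, 10.5 - 18.8) = max(0, -8.3) = 0

Answer: 0.0000 29.3000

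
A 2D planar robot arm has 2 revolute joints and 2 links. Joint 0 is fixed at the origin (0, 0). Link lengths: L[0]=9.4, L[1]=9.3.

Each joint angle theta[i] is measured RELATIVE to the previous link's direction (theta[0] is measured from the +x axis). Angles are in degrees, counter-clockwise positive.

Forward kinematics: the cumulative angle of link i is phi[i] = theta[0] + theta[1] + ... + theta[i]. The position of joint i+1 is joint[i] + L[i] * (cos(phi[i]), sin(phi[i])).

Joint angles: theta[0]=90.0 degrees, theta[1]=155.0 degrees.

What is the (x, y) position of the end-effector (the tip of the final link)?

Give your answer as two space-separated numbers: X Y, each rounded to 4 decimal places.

joint[0] = (0.0000, 0.0000)  (base)
link 0: phi[0] = 90 = 90 deg
  cos(90 deg) = 0.0000, sin(90 deg) = 1.0000
  joint[1] = (0.0000, 0.0000) + 9.4 * (0.0000, 1.0000) = (0.0000 + 0.0000, 0.0000 + 9.4000) = (0.0000, 9.4000)
link 1: phi[1] = 90 + 155 = 245 deg
  cos(245 deg) = -0.4226, sin(245 deg) = -0.9063
  joint[2] = (0.0000, 9.4000) + 9.3 * (-0.4226, -0.9063) = (0.0000 + -3.9303, 9.4000 + -8.4287) = (-3.9303, 0.9713)
End effector: (-3.9303, 0.9713)

Answer: -3.9303 0.9713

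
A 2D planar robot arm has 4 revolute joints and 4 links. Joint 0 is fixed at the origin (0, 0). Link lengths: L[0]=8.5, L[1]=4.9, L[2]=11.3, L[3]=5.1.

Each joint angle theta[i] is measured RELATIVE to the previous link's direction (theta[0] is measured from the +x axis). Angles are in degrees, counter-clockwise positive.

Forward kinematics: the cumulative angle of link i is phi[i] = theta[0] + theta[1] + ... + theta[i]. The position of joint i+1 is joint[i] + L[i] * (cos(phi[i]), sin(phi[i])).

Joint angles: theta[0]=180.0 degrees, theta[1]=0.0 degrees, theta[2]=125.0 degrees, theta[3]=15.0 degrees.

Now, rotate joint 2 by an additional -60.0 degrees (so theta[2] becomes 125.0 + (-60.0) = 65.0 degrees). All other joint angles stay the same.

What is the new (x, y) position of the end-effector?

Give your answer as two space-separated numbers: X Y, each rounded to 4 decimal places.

joint[0] = (0.0000, 0.0000)  (base)
link 0: phi[0] = 180 = 180 deg
  cos(180 deg) = -1.0000, sin(180 deg) = 0.0000
  joint[1] = (0.0000, 0.0000) + 8.5 * (-1.0000, 0.0000) = (0.0000 + -8.5000, 0.0000 + 0.0000) = (-8.5000, 0.0000)
link 1: phi[1] = 180 + 0 = 180 deg
  cos(180 deg) = -1.0000, sin(180 deg) = 0.0000
  joint[2] = (-8.5000, 0.0000) + 4.9 * (-1.0000, 0.0000) = (-8.5000 + -4.9000, 0.0000 + 0.0000) = (-13.4000, 0.0000)
link 2: phi[2] = 180 + 0 + 65 = 245 deg
  cos(245 deg) = -0.4226, sin(245 deg) = -0.9063
  joint[3] = (-13.4000, 0.0000) + 11.3 * (-0.4226, -0.9063) = (-13.4000 + -4.7756, 0.0000 + -10.2413) = (-18.1756, -10.2413)
link 3: phi[3] = 180 + 0 + 65 + 15 = 260 deg
  cos(260 deg) = -0.1736, sin(260 deg) = -0.9848
  joint[4] = (-18.1756, -10.2413) + 5.1 * (-0.1736, -0.9848) = (-18.1756 + -0.8856, -10.2413 + -5.0225) = (-19.0612, -15.2638)
End effector: (-19.0612, -15.2638)

Answer: -19.0612 -15.2638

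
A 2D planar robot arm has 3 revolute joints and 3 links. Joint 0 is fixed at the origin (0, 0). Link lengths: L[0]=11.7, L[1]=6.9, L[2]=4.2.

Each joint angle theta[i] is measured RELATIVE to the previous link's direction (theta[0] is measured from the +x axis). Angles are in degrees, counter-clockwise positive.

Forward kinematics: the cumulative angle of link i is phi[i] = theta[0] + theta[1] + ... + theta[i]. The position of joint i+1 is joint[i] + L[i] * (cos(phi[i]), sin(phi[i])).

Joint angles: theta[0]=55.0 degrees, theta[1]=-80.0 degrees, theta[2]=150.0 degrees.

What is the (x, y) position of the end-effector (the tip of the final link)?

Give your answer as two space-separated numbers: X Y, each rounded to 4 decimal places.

Answer: 10.5553 10.1085

Derivation:
joint[0] = (0.0000, 0.0000)  (base)
link 0: phi[0] = 55 = 55 deg
  cos(55 deg) = 0.5736, sin(55 deg) = 0.8192
  joint[1] = (0.0000, 0.0000) + 11.7 * (0.5736, 0.8192) = (0.0000 + 6.7108, 0.0000 + 9.5841) = (6.7108, 9.5841)
link 1: phi[1] = 55 + -80 = -25 deg
  cos(-25 deg) = 0.9063, sin(-25 deg) = -0.4226
  joint[2] = (6.7108, 9.5841) + 6.9 * (0.9063, -0.4226) = (6.7108 + 6.2535, 9.5841 + -2.9161) = (12.9644, 6.6680)
link 2: phi[2] = 55 + -80 + 150 = 125 deg
  cos(125 deg) = -0.5736, sin(125 deg) = 0.8192
  joint[3] = (12.9644, 6.6680) + 4.2 * (-0.5736, 0.8192) = (12.9644 + -2.4090, 6.6680 + 3.4404) = (10.5553, 10.1085)
End effector: (10.5553, 10.1085)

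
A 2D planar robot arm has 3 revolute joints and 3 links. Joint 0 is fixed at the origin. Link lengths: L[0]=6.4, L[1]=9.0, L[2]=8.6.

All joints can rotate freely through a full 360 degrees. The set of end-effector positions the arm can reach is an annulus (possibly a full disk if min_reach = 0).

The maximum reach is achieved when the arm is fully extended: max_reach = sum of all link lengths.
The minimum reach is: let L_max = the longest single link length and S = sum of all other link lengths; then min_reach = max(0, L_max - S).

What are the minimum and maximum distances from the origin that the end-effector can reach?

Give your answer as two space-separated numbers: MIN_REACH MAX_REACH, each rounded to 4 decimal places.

Link lengths: [6.4, 9.0, 8.6]
max_reach = 6.4 + 9 + 8.6 = 24
L_max = max([6.4, 9.0, 8.6]) = 9
S (sum of others) = 24 - 9 = 15
min_reach = max(0, 9 - 15) = max(0, -6) = 0

Answer: 0.0000 24.0000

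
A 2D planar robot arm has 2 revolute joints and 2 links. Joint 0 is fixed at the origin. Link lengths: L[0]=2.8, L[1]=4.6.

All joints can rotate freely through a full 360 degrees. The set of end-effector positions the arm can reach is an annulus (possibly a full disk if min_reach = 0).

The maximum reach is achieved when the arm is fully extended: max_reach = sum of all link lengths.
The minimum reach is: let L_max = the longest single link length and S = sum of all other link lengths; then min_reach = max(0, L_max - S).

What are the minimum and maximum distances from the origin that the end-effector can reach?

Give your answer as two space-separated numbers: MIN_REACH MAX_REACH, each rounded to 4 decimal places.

Answer: 1.8000 7.4000

Derivation:
Link lengths: [2.8, 4.6]
max_reach = 2.8 + 4.6 = 7.4
L_max = max([2.8, 4.6]) = 4.6
S (sum of others) = 7.4 - 4.6 = 2.8
min_reach = max(0, 4.6 - 2.8) = max(0, 1.8) = 1.8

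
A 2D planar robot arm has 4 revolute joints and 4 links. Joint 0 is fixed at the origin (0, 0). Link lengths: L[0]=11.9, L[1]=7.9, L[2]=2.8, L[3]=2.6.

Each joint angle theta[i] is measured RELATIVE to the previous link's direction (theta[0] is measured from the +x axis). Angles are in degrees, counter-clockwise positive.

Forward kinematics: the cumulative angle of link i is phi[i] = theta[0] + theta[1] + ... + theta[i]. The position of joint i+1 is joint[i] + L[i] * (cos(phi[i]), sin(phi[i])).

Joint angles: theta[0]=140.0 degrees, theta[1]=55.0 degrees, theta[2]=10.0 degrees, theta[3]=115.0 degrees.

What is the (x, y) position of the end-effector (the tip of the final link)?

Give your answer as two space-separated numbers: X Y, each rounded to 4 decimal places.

Answer: -17.2927 2.7499

Derivation:
joint[0] = (0.0000, 0.0000)  (base)
link 0: phi[0] = 140 = 140 deg
  cos(140 deg) = -0.7660, sin(140 deg) = 0.6428
  joint[1] = (0.0000, 0.0000) + 11.9 * (-0.7660, 0.6428) = (0.0000 + -9.1159, 0.0000 + 7.6492) = (-9.1159, 7.6492)
link 1: phi[1] = 140 + 55 = 195 deg
  cos(195 deg) = -0.9659, sin(195 deg) = -0.2588
  joint[2] = (-9.1159, 7.6492) + 7.9 * (-0.9659, -0.2588) = (-9.1159 + -7.6308, 7.6492 + -2.0447) = (-16.7467, 5.6045)
link 2: phi[2] = 140 + 55 + 10 = 205 deg
  cos(205 deg) = -0.9063, sin(205 deg) = -0.4226
  joint[3] = (-16.7467, 5.6045) + 2.8 * (-0.9063, -0.4226) = (-16.7467 + -2.5377, 5.6045 + -1.1833) = (-19.2844, 4.4212)
link 3: phi[3] = 140 + 55 + 10 + 115 = 320 deg
  cos(320 deg) = 0.7660, sin(320 deg) = -0.6428
  joint[4] = (-19.2844, 4.4212) + 2.6 * (0.7660, -0.6428) = (-19.2844 + 1.9917, 4.4212 + -1.6712) = (-17.2927, 2.7499)
End effector: (-17.2927, 2.7499)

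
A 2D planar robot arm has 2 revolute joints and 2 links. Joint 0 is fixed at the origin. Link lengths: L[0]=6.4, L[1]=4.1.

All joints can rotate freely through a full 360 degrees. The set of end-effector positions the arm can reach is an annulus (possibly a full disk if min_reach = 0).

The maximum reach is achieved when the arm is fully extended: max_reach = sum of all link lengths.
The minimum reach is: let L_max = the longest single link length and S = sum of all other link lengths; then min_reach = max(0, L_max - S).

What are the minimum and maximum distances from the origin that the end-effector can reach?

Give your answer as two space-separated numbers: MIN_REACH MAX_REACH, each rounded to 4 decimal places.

Link lengths: [6.4, 4.1]
max_reach = 6.4 + 4.1 = 10.5
L_max = max([6.4, 4.1]) = 6.4
S (sum of others) = 10.5 - 6.4 = 4.1
min_reach = max(0, 6.4 - 4.1) = max(0, 2.3) = 2.3

Answer: 2.3000 10.5000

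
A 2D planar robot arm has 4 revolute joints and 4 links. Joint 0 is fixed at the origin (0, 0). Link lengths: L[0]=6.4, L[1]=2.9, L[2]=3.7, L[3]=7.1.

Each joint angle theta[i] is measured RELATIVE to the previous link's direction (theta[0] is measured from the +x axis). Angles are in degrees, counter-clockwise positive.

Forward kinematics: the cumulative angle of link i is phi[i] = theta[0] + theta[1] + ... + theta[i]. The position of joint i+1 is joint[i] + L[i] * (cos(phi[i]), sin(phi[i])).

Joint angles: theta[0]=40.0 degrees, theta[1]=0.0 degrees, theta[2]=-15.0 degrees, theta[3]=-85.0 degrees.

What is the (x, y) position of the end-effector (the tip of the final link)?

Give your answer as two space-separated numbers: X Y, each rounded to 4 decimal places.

joint[0] = (0.0000, 0.0000)  (base)
link 0: phi[0] = 40 = 40 deg
  cos(40 deg) = 0.7660, sin(40 deg) = 0.6428
  joint[1] = (0.0000, 0.0000) + 6.4 * (0.7660, 0.6428) = (0.0000 + 4.9027, 0.0000 + 4.1138) = (4.9027, 4.1138)
link 1: phi[1] = 40 + 0 = 40 deg
  cos(40 deg) = 0.7660, sin(40 deg) = 0.6428
  joint[2] = (4.9027, 4.1138) + 2.9 * (0.7660, 0.6428) = (4.9027 + 2.2215, 4.1138 + 1.8641) = (7.1242, 5.9779)
link 2: phi[2] = 40 + 0 + -15 = 25 deg
  cos(25 deg) = 0.9063, sin(25 deg) = 0.4226
  joint[3] = (7.1242, 5.9779) + 3.7 * (0.9063, 0.4226) = (7.1242 + 3.3533, 5.9779 + 1.5637) = (10.4776, 7.5416)
link 3: phi[3] = 40 + 0 + -15 + -85 = -60 deg
  cos(-60 deg) = 0.5000, sin(-60 deg) = -0.8660
  joint[4] = (10.4776, 7.5416) + 7.1 * (0.5000, -0.8660) = (10.4776 + 3.5500, 7.5416 + -6.1488) = (14.0276, 1.3928)
End effector: (14.0276, 1.3928)

Answer: 14.0276 1.3928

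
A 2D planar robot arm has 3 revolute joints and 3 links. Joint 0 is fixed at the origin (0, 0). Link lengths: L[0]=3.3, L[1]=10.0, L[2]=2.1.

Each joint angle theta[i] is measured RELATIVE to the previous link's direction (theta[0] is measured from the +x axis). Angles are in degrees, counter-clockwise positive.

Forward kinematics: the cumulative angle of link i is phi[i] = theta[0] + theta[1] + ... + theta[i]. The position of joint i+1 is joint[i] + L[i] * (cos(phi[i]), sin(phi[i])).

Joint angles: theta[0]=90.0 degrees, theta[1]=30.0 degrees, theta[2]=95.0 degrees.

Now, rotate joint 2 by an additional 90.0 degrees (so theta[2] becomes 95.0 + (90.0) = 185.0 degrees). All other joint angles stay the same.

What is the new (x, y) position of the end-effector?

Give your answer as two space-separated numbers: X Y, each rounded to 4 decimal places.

Answer: -3.7955 10.2400

Derivation:
joint[0] = (0.0000, 0.0000)  (base)
link 0: phi[0] = 90 = 90 deg
  cos(90 deg) = 0.0000, sin(90 deg) = 1.0000
  joint[1] = (0.0000, 0.0000) + 3.3 * (0.0000, 1.0000) = (0.0000 + 0.0000, 0.0000 + 3.3000) = (0.0000, 3.3000)
link 1: phi[1] = 90 + 30 = 120 deg
  cos(120 deg) = -0.5000, sin(120 deg) = 0.8660
  joint[2] = (0.0000, 3.3000) + 10 * (-0.5000, 0.8660) = (0.0000 + -5.0000, 3.3000 + 8.6603) = (-5.0000, 11.9603)
link 2: phi[2] = 90 + 30 + 185 = 305 deg
  cos(305 deg) = 0.5736, sin(305 deg) = -0.8192
  joint[3] = (-5.0000, 11.9603) + 2.1 * (0.5736, -0.8192) = (-5.0000 + 1.2045, 11.9603 + -1.7202) = (-3.7955, 10.2400)
End effector: (-3.7955, 10.2400)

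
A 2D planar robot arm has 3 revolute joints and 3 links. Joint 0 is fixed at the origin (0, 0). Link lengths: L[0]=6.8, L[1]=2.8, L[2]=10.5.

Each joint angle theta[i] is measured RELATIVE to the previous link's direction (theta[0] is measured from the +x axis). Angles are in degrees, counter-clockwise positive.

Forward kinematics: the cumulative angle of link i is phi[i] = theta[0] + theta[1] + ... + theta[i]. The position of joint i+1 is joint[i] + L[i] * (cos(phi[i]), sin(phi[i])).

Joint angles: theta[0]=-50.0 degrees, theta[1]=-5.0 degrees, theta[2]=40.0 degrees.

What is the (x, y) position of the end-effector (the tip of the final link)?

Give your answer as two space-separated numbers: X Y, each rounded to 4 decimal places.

Answer: 16.1192 -10.2203

Derivation:
joint[0] = (0.0000, 0.0000)  (base)
link 0: phi[0] = -50 = -50 deg
  cos(-50 deg) = 0.6428, sin(-50 deg) = -0.7660
  joint[1] = (0.0000, 0.0000) + 6.8 * (0.6428, -0.7660) = (0.0000 + 4.3710, 0.0000 + -5.2091) = (4.3710, -5.2091)
link 1: phi[1] = -50 + -5 = -55 deg
  cos(-55 deg) = 0.5736, sin(-55 deg) = -0.8192
  joint[2] = (4.3710, -5.2091) + 2.8 * (0.5736, -0.8192) = (4.3710 + 1.6060, -5.2091 + -2.2936) = (5.9770, -7.5027)
link 2: phi[2] = -50 + -5 + 40 = -15 deg
  cos(-15 deg) = 0.9659, sin(-15 deg) = -0.2588
  joint[3] = (5.9770, -7.5027) + 10.5 * (0.9659, -0.2588) = (5.9770 + 10.1422, -7.5027 + -2.7176) = (16.1192, -10.2203)
End effector: (16.1192, -10.2203)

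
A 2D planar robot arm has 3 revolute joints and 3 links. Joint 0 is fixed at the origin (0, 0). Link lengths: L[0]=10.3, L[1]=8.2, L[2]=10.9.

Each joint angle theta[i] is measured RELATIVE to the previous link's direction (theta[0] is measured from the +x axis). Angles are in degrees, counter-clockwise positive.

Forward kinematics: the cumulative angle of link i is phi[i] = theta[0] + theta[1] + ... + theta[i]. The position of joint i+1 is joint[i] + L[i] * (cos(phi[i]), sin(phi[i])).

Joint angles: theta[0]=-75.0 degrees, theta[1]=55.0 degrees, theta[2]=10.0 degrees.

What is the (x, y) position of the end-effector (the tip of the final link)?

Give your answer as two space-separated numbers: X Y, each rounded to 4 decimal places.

Answer: 21.1057 -14.6464

Derivation:
joint[0] = (0.0000, 0.0000)  (base)
link 0: phi[0] = -75 = -75 deg
  cos(-75 deg) = 0.2588, sin(-75 deg) = -0.9659
  joint[1] = (0.0000, 0.0000) + 10.3 * (0.2588, -0.9659) = (0.0000 + 2.6658, 0.0000 + -9.9490) = (2.6658, -9.9490)
link 1: phi[1] = -75 + 55 = -20 deg
  cos(-20 deg) = 0.9397, sin(-20 deg) = -0.3420
  joint[2] = (2.6658, -9.9490) + 8.2 * (0.9397, -0.3420) = (2.6658 + 7.7055, -9.9490 + -2.8046) = (10.3713, -12.7536)
link 2: phi[2] = -75 + 55 + 10 = -10 deg
  cos(-10 deg) = 0.9848, sin(-10 deg) = -0.1736
  joint[3] = (10.3713, -12.7536) + 10.9 * (0.9848, -0.1736) = (10.3713 + 10.7344, -12.7536 + -1.8928) = (21.1057, -14.6464)
End effector: (21.1057, -14.6464)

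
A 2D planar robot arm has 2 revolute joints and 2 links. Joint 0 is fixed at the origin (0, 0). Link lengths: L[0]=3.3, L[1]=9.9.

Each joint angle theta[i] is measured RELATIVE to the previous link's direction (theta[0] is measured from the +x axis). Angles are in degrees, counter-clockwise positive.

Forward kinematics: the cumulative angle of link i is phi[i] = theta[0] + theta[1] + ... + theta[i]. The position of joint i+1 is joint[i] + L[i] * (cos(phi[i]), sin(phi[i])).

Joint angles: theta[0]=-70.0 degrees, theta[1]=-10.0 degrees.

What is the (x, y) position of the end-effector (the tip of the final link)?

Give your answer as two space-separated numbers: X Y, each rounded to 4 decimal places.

Answer: 2.8478 -12.8506

Derivation:
joint[0] = (0.0000, 0.0000)  (base)
link 0: phi[0] = -70 = -70 deg
  cos(-70 deg) = 0.3420, sin(-70 deg) = -0.9397
  joint[1] = (0.0000, 0.0000) + 3.3 * (0.3420, -0.9397) = (0.0000 + 1.1287, 0.0000 + -3.1010) = (1.1287, -3.1010)
link 1: phi[1] = -70 + -10 = -80 deg
  cos(-80 deg) = 0.1736, sin(-80 deg) = -0.9848
  joint[2] = (1.1287, -3.1010) + 9.9 * (0.1736, -0.9848) = (1.1287 + 1.7191, -3.1010 + -9.7496) = (2.8478, -12.8506)
End effector: (2.8478, -12.8506)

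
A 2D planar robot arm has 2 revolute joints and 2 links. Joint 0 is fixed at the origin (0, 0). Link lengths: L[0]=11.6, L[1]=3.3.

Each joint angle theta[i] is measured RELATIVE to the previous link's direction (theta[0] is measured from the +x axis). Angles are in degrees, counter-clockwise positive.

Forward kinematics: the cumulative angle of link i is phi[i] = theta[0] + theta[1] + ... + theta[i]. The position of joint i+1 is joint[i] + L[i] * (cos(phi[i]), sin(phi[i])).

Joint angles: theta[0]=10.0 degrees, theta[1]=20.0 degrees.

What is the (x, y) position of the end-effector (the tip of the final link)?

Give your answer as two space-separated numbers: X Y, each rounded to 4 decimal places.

Answer: 14.2817 3.6643

Derivation:
joint[0] = (0.0000, 0.0000)  (base)
link 0: phi[0] = 10 = 10 deg
  cos(10 deg) = 0.9848, sin(10 deg) = 0.1736
  joint[1] = (0.0000, 0.0000) + 11.6 * (0.9848, 0.1736) = (0.0000 + 11.4238, 0.0000 + 2.0143) = (11.4238, 2.0143)
link 1: phi[1] = 10 + 20 = 30 deg
  cos(30 deg) = 0.8660, sin(30 deg) = 0.5000
  joint[2] = (11.4238, 2.0143) + 3.3 * (0.8660, 0.5000) = (11.4238 + 2.8579, 2.0143 + 1.6500) = (14.2817, 3.6643)
End effector: (14.2817, 3.6643)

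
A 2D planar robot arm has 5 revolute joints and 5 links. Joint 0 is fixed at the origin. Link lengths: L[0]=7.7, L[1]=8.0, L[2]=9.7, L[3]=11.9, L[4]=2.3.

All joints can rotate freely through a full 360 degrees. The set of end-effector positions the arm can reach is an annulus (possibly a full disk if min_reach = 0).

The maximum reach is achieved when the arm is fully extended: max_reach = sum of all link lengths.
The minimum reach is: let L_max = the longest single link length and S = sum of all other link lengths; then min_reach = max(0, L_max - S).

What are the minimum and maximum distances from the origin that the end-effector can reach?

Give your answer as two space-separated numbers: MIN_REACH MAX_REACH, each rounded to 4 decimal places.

Link lengths: [7.7, 8.0, 9.7, 11.9, 2.3]
max_reach = 7.7 + 8 + 9.7 + 11.9 + 2.3 = 39.6
L_max = max([7.7, 8.0, 9.7, 11.9, 2.3]) = 11.9
S (sum of others) = 39.6 - 11.9 = 27.7
min_reach = max(0, 11.9 - 27.7) = max(0, -15.8) = 0

Answer: 0.0000 39.6000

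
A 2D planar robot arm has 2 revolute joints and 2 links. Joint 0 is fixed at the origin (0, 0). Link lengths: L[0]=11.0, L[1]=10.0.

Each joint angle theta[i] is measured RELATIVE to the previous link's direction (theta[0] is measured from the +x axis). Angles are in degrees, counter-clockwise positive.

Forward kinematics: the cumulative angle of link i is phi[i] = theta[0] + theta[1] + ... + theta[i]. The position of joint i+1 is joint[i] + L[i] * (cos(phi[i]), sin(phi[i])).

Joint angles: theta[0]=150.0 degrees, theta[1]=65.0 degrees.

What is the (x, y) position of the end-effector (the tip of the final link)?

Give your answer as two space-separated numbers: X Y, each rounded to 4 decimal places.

joint[0] = (0.0000, 0.0000)  (base)
link 0: phi[0] = 150 = 150 deg
  cos(150 deg) = -0.8660, sin(150 deg) = 0.5000
  joint[1] = (0.0000, 0.0000) + 11 * (-0.8660, 0.5000) = (0.0000 + -9.5263, 0.0000 + 5.5000) = (-9.5263, 5.5000)
link 1: phi[1] = 150 + 65 = 215 deg
  cos(215 deg) = -0.8192, sin(215 deg) = -0.5736
  joint[2] = (-9.5263, 5.5000) + 10 * (-0.8192, -0.5736) = (-9.5263 + -8.1915, 5.5000 + -5.7358) = (-17.7178, -0.2358)
End effector: (-17.7178, -0.2358)

Answer: -17.7178 -0.2358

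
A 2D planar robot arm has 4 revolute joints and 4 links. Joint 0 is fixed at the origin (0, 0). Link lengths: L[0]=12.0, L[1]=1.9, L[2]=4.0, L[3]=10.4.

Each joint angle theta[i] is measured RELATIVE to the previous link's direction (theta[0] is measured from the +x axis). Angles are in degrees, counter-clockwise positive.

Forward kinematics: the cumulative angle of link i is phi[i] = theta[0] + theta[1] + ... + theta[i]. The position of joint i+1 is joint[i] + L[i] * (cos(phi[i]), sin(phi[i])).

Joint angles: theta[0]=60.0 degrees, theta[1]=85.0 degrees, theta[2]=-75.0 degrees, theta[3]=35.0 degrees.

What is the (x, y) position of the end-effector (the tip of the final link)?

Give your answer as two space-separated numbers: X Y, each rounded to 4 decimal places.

Answer: 3.1200 25.2865

Derivation:
joint[0] = (0.0000, 0.0000)  (base)
link 0: phi[0] = 60 = 60 deg
  cos(60 deg) = 0.5000, sin(60 deg) = 0.8660
  joint[1] = (0.0000, 0.0000) + 12 * (0.5000, 0.8660) = (0.0000 + 6.0000, 0.0000 + 10.3923) = (6.0000, 10.3923)
link 1: phi[1] = 60 + 85 = 145 deg
  cos(145 deg) = -0.8192, sin(145 deg) = 0.5736
  joint[2] = (6.0000, 10.3923) + 1.9 * (-0.8192, 0.5736) = (6.0000 + -1.5564, 10.3923 + 1.0898) = (4.4436, 11.4821)
link 2: phi[2] = 60 + 85 + -75 = 70 deg
  cos(70 deg) = 0.3420, sin(70 deg) = 0.9397
  joint[3] = (4.4436, 11.4821) + 4 * (0.3420, 0.9397) = (4.4436 + 1.3681, 11.4821 + 3.7588) = (5.8117, 15.2409)
link 3: phi[3] = 60 + 85 + -75 + 35 = 105 deg
  cos(105 deg) = -0.2588, sin(105 deg) = 0.9659
  joint[4] = (5.8117, 15.2409) + 10.4 * (-0.2588, 0.9659) = (5.8117 + -2.6917, 15.2409 + 10.0456) = (3.1200, 25.2865)
End effector: (3.1200, 25.2865)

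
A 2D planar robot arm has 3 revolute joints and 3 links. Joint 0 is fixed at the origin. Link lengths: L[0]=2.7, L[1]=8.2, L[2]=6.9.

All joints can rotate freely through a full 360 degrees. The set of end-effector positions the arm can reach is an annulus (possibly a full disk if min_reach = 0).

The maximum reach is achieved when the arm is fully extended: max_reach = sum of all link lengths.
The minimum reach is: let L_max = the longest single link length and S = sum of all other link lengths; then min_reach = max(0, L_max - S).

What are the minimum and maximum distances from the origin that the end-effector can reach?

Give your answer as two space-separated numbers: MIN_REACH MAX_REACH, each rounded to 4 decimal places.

Link lengths: [2.7, 8.2, 6.9]
max_reach = 2.7 + 8.2 + 6.9 = 17.8
L_max = max([2.7, 8.2, 6.9]) = 8.2
S (sum of others) = 17.8 - 8.2 = 9.6
min_reach = max(0, 8.2 - 9.6) = max(0, -1.4) = 0

Answer: 0.0000 17.8000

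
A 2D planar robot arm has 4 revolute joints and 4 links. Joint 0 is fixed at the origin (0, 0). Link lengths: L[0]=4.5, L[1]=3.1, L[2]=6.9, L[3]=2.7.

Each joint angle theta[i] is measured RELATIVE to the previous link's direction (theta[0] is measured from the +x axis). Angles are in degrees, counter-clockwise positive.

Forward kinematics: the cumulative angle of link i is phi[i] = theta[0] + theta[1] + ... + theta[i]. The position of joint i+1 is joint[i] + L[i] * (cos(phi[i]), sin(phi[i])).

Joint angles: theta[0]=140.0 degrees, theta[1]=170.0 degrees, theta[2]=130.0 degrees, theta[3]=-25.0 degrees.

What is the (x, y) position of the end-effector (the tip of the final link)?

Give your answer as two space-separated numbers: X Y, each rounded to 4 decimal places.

joint[0] = (0.0000, 0.0000)  (base)
link 0: phi[0] = 140 = 140 deg
  cos(140 deg) = -0.7660, sin(140 deg) = 0.6428
  joint[1] = (0.0000, 0.0000) + 4.5 * (-0.7660, 0.6428) = (0.0000 + -3.4472, 0.0000 + 2.8925) = (-3.4472, 2.8925)
link 1: phi[1] = 140 + 170 = 310 deg
  cos(310 deg) = 0.6428, sin(310 deg) = -0.7660
  joint[2] = (-3.4472, 2.8925) + 3.1 * (0.6428, -0.7660) = (-3.4472 + 1.9926, 2.8925 + -2.3747) = (-1.4546, 0.5178)
link 2: phi[2] = 140 + 170 + 130 = 440 deg
  cos(440 deg) = 0.1736, sin(440 deg) = 0.9848
  joint[3] = (-1.4546, 0.5178) + 6.9 * (0.1736, 0.9848) = (-1.4546 + 1.1982, 0.5178 + 6.7952) = (-0.2564, 7.3130)
link 3: phi[3] = 140 + 170 + 130 + -25 = 415 deg
  cos(415 deg) = 0.5736, sin(415 deg) = 0.8192
  joint[4] = (-0.2564, 7.3130) + 2.7 * (0.5736, 0.8192) = (-0.2564 + 1.5487, 7.3130 + 2.2117) = (1.2923, 9.5247)
End effector: (1.2923, 9.5247)

Answer: 1.2923 9.5247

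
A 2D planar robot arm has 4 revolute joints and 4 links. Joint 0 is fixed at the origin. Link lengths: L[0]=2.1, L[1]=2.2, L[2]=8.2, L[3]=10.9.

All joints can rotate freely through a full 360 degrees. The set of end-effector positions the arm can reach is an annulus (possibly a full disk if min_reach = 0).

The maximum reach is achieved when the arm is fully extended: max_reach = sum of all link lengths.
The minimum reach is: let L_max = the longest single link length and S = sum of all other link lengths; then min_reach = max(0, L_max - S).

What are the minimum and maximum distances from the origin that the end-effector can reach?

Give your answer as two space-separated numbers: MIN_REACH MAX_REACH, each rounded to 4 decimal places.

Link lengths: [2.1, 2.2, 8.2, 10.9]
max_reach = 2.1 + 2.2 + 8.2 + 10.9 = 23.4
L_max = max([2.1, 2.2, 8.2, 10.9]) = 10.9
S (sum of others) = 23.4 - 10.9 = 12.5
min_reach = max(0, 10.9 - 12.5) = max(0, -1.6) = 0

Answer: 0.0000 23.4000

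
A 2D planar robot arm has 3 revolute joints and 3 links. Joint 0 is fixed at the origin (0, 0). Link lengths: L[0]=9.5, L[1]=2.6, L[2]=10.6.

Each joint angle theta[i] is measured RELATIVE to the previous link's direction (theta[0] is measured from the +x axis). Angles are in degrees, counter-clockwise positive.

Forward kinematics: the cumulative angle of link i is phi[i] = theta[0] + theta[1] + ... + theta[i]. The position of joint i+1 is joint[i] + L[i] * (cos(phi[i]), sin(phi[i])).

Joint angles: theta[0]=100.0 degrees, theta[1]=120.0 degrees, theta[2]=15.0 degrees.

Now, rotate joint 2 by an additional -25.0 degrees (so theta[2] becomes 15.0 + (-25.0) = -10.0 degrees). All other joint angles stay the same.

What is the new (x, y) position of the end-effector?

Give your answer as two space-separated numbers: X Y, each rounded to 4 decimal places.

joint[0] = (0.0000, 0.0000)  (base)
link 0: phi[0] = 100 = 100 deg
  cos(100 deg) = -0.1736, sin(100 deg) = 0.9848
  joint[1] = (0.0000, 0.0000) + 9.5 * (-0.1736, 0.9848) = (0.0000 + -1.6497, 0.0000 + 9.3557) = (-1.6497, 9.3557)
link 1: phi[1] = 100 + 120 = 220 deg
  cos(220 deg) = -0.7660, sin(220 deg) = -0.6428
  joint[2] = (-1.6497, 9.3557) + 2.6 * (-0.7660, -0.6428) = (-1.6497 + -1.9917, 9.3557 + -1.6712) = (-3.6414, 7.6844)
link 2: phi[2] = 100 + 120 + -10 = 210 deg
  cos(210 deg) = -0.8660, sin(210 deg) = -0.5000
  joint[3] = (-3.6414, 7.6844) + 10.6 * (-0.8660, -0.5000) = (-3.6414 + -9.1799, 7.6844 + -5.3000) = (-12.8212, 2.3844)
End effector: (-12.8212, 2.3844)

Answer: -12.8212 2.3844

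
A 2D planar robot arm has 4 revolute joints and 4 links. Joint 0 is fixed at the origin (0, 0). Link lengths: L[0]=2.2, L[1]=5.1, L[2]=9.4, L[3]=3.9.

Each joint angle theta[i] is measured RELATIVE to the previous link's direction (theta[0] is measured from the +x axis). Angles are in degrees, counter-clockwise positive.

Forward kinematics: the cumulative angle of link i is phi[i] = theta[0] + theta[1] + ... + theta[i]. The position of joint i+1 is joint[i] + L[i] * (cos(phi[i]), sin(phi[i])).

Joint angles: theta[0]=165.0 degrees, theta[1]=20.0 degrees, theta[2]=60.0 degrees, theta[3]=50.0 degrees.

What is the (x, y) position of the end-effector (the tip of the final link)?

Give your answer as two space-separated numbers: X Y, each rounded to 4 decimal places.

Answer: -9.5300 -11.9290

Derivation:
joint[0] = (0.0000, 0.0000)  (base)
link 0: phi[0] = 165 = 165 deg
  cos(165 deg) = -0.9659, sin(165 deg) = 0.2588
  joint[1] = (0.0000, 0.0000) + 2.2 * (-0.9659, 0.2588) = (0.0000 + -2.1250, 0.0000 + 0.5694) = (-2.1250, 0.5694)
link 1: phi[1] = 165 + 20 = 185 deg
  cos(185 deg) = -0.9962, sin(185 deg) = -0.0872
  joint[2] = (-2.1250, 0.5694) + 5.1 * (-0.9962, -0.0872) = (-2.1250 + -5.0806, 0.5694 + -0.4445) = (-7.2056, 0.1249)
link 2: phi[2] = 165 + 20 + 60 = 245 deg
  cos(245 deg) = -0.4226, sin(245 deg) = -0.9063
  joint[3] = (-7.2056, 0.1249) + 9.4 * (-0.4226, -0.9063) = (-7.2056 + -3.9726, 0.1249 + -8.5193) = (-11.1782, -8.3944)
link 3: phi[3] = 165 + 20 + 60 + 50 = 295 deg
  cos(295 deg) = 0.4226, sin(295 deg) = -0.9063
  joint[4] = (-11.1782, -8.3944) + 3.9 * (0.4226, -0.9063) = (-11.1782 + 1.6482, -8.3944 + -3.5346) = (-9.5300, -11.9290)
End effector: (-9.5300, -11.9290)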